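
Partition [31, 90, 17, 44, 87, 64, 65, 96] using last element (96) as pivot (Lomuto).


Pivot: 96
  31 <= 96: advance i (no swap)
  90 <= 96: advance i (no swap)
  17 <= 96: advance i (no swap)
  44 <= 96: advance i (no swap)
  87 <= 96: advance i (no swap)
  64 <= 96: advance i (no swap)
  65 <= 96: advance i (no swap)
Place pivot at 7: [31, 90, 17, 44, 87, 64, 65, 96]

Partitioned: [31, 90, 17, 44, 87, 64, 65, 96]


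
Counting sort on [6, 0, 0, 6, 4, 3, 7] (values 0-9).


Input: [6, 0, 0, 6, 4, 3, 7]
Counts: [2, 0, 0, 1, 1, 0, 2, 1, 0, 0]

Sorted: [0, 0, 3, 4, 6, 6, 7]


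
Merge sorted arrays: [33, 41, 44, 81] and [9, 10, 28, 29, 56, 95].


Take 9 from B
Take 10 from B
Take 28 from B
Take 29 from B
Take 33 from A
Take 41 from A
Take 44 from A
Take 56 from B
Take 81 from A

Merged: [9, 10, 28, 29, 33, 41, 44, 56, 81, 95]


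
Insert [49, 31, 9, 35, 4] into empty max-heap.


Insert 49: [49]
Insert 31: [49, 31]
Insert 9: [49, 31, 9]
Insert 35: [49, 35, 9, 31]
Insert 4: [49, 35, 9, 31, 4]

Final heap: [49, 35, 9, 31, 4]


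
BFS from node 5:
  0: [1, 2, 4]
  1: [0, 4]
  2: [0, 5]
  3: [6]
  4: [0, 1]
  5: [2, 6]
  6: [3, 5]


Visit 5, enqueue [2, 6]
Visit 2, enqueue [0]
Visit 6, enqueue [3]
Visit 0, enqueue [1, 4]
Visit 3, enqueue []
Visit 1, enqueue []
Visit 4, enqueue []

BFS order: [5, 2, 6, 0, 3, 1, 4]


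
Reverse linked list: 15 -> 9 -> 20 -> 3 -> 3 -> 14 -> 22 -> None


Step 1: curr=15, set curr.next=prev(None) | reversed so far: 15
Step 2: curr=9, set curr.next=prev(15) | reversed so far: 9 -> 15
Step 3: curr=20, set curr.next=prev(9) | reversed so far: 20 -> 9 -> 15
Step 4: curr=3, set curr.next=prev(20) | reversed so far: 3 -> 20 -> 9 -> 15
Step 5: curr=3, set curr.next=prev(3) | reversed so far: 3 -> 3 -> 20 -> 9 -> 15
Step 6: curr=14, set curr.next=prev(3) | reversed so far: 14 -> 3 -> 3 -> 20 -> 9 -> 15
Step 7: curr=22, set curr.next=prev(14) | reversed so far: 22 -> 14 -> 3 -> 3 -> 20 -> 9 -> 15

22 -> 14 -> 3 -> 3 -> 20 -> 9 -> 15 -> None


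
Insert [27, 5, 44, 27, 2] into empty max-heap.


Insert 27: [27]
Insert 5: [27, 5]
Insert 44: [44, 5, 27]
Insert 27: [44, 27, 27, 5]
Insert 2: [44, 27, 27, 5, 2]

Final heap: [44, 27, 27, 5, 2]


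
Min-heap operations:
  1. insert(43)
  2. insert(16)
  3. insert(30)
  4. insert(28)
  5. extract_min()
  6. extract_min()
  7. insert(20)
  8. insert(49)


insert(43) -> [43]
insert(16) -> [16, 43]
insert(30) -> [16, 43, 30]
insert(28) -> [16, 28, 30, 43]
extract_min()->16, [28, 43, 30]
extract_min()->28, [30, 43]
insert(20) -> [20, 43, 30]
insert(49) -> [20, 43, 30, 49]

Final heap: [20, 43, 30, 49]


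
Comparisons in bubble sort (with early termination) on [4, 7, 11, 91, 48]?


Algorithm: bubble sort (with early termination)
Input: [4, 7, 11, 91, 48]
Sorted: [4, 7, 11, 48, 91]

7


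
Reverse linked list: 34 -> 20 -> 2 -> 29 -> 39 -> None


Step 1: curr=34, set curr.next=prev(None) | reversed so far: 34
Step 2: curr=20, set curr.next=prev(34) | reversed so far: 20 -> 34
Step 3: curr=2, set curr.next=prev(20) | reversed so far: 2 -> 20 -> 34
Step 4: curr=29, set curr.next=prev(2) | reversed so far: 29 -> 2 -> 20 -> 34
Step 5: curr=39, set curr.next=prev(29) | reversed so far: 39 -> 29 -> 2 -> 20 -> 34

39 -> 29 -> 2 -> 20 -> 34 -> None


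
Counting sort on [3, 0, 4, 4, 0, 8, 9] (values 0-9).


Input: [3, 0, 4, 4, 0, 8, 9]
Counts: [2, 0, 0, 1, 2, 0, 0, 0, 1, 1]

Sorted: [0, 0, 3, 4, 4, 8, 9]


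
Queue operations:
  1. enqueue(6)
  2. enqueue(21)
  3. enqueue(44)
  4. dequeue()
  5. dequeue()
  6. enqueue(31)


enqueue(6) -> [6]
enqueue(21) -> [6, 21]
enqueue(44) -> [6, 21, 44]
dequeue()->6, [21, 44]
dequeue()->21, [44]
enqueue(31) -> [44, 31]

Final queue: [44, 31]


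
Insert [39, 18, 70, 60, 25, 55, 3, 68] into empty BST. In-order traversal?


Insert 39: root
Insert 18: L from 39
Insert 70: R from 39
Insert 60: R from 39 -> L from 70
Insert 25: L from 39 -> R from 18
Insert 55: R from 39 -> L from 70 -> L from 60
Insert 3: L from 39 -> L from 18
Insert 68: R from 39 -> L from 70 -> R from 60

In-order: [3, 18, 25, 39, 55, 60, 68, 70]


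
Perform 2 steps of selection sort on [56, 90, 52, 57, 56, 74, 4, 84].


Initial: [56, 90, 52, 57, 56, 74, 4, 84]
Step 1: min=4 at 6
  Swap: [4, 90, 52, 57, 56, 74, 56, 84]
Step 2: min=52 at 2
  Swap: [4, 52, 90, 57, 56, 74, 56, 84]

After 2 steps: [4, 52, 90, 57, 56, 74, 56, 84]


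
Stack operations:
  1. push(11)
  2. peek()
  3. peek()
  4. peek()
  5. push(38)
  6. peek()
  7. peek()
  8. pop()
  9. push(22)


push(11) -> [11]
peek()->11
peek()->11
peek()->11
push(38) -> [11, 38]
peek()->38
peek()->38
pop()->38, [11]
push(22) -> [11, 22]

Final stack: [11, 22]


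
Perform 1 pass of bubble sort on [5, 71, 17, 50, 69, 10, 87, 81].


Initial: [5, 71, 17, 50, 69, 10, 87, 81]
Pass 1: [5, 17, 50, 69, 10, 71, 81, 87] (5 swaps)

After 1 pass: [5, 17, 50, 69, 10, 71, 81, 87]


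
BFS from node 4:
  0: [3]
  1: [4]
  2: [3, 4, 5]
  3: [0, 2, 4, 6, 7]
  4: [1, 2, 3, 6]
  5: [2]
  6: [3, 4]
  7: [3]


Visit 4, enqueue [1, 2, 3, 6]
Visit 1, enqueue []
Visit 2, enqueue [5]
Visit 3, enqueue [0, 7]
Visit 6, enqueue []
Visit 5, enqueue []
Visit 0, enqueue []
Visit 7, enqueue []

BFS order: [4, 1, 2, 3, 6, 5, 0, 7]


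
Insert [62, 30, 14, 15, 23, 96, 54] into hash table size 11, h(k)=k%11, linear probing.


Insert 62: h=7 -> slot 7
Insert 30: h=8 -> slot 8
Insert 14: h=3 -> slot 3
Insert 15: h=4 -> slot 4
Insert 23: h=1 -> slot 1
Insert 96: h=8, 1 probes -> slot 9
Insert 54: h=10 -> slot 10

Table: [None, 23, None, 14, 15, None, None, 62, 30, 96, 54]


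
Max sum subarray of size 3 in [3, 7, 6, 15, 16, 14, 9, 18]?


[0:3]: 16
[1:4]: 28
[2:5]: 37
[3:6]: 45
[4:7]: 39
[5:8]: 41

Max: 45 at [3:6]


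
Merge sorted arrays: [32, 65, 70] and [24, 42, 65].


Take 24 from B
Take 32 from A
Take 42 from B
Take 65 from A
Take 65 from B

Merged: [24, 32, 42, 65, 65, 70]


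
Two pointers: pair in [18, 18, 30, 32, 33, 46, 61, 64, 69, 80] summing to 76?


lo=0(18)+hi=9(80)=98
lo=0(18)+hi=8(69)=87
lo=0(18)+hi=7(64)=82
lo=0(18)+hi=6(61)=79
lo=0(18)+hi=5(46)=64
lo=1(18)+hi=5(46)=64
lo=2(30)+hi=5(46)=76

Yes: 30+46=76


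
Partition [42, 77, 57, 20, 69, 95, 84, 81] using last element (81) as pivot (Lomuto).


Pivot: 81
  42 <= 81: advance i (no swap)
  77 <= 81: advance i (no swap)
  57 <= 81: advance i (no swap)
  20 <= 81: advance i (no swap)
  69 <= 81: advance i (no swap)
Place pivot at 5: [42, 77, 57, 20, 69, 81, 84, 95]

Partitioned: [42, 77, 57, 20, 69, 81, 84, 95]


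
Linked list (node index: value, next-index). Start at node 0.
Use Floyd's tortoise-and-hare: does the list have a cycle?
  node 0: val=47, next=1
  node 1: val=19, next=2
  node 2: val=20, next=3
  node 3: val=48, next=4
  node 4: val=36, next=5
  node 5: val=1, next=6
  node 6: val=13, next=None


Floyd's tortoise (slow, +1) and hare (fast, +2):
  init: slow=0, fast=0
  step 1: slow=1, fast=2
  step 2: slow=2, fast=4
  step 3: slow=3, fast=6
  step 4: fast -> None, no cycle

Cycle: no


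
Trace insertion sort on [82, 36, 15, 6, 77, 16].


Initial: [82, 36, 15, 6, 77, 16]
Insert 36: [36, 82, 15, 6, 77, 16]
Insert 15: [15, 36, 82, 6, 77, 16]
Insert 6: [6, 15, 36, 82, 77, 16]
Insert 77: [6, 15, 36, 77, 82, 16]
Insert 16: [6, 15, 16, 36, 77, 82]

Sorted: [6, 15, 16, 36, 77, 82]


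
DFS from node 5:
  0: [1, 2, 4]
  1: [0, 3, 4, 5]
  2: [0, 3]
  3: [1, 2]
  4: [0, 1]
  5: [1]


Visit 5, push [1]
Visit 1, push [4, 3, 0]
Visit 0, push [4, 2]
Visit 2, push [3]
Visit 3, push []
Visit 4, push []

DFS order: [5, 1, 0, 2, 3, 4]


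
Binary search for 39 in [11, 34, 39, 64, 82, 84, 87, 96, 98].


Step 1: lo=0, hi=8, mid=4, val=82
Step 2: lo=0, hi=3, mid=1, val=34
Step 3: lo=2, hi=3, mid=2, val=39

Found at index 2


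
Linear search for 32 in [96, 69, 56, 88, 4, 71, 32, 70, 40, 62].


i=0: 96!=32
i=1: 69!=32
i=2: 56!=32
i=3: 88!=32
i=4: 4!=32
i=5: 71!=32
i=6: 32==32 found!

Found at 6, 7 comps


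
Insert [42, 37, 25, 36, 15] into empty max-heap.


Insert 42: [42]
Insert 37: [42, 37]
Insert 25: [42, 37, 25]
Insert 36: [42, 37, 25, 36]
Insert 15: [42, 37, 25, 36, 15]

Final heap: [42, 37, 25, 36, 15]


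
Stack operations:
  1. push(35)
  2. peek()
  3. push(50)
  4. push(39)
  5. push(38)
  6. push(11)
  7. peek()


push(35) -> [35]
peek()->35
push(50) -> [35, 50]
push(39) -> [35, 50, 39]
push(38) -> [35, 50, 39, 38]
push(11) -> [35, 50, 39, 38, 11]
peek()->11

Final stack: [35, 50, 39, 38, 11]


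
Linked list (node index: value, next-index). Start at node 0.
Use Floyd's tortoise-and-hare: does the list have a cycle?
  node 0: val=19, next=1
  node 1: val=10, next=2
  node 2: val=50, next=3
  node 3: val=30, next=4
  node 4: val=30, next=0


Floyd's tortoise (slow, +1) and hare (fast, +2):
  init: slow=0, fast=0
  step 1: slow=1, fast=2
  step 2: slow=2, fast=4
  step 3: slow=3, fast=1
  step 4: slow=4, fast=3
  step 5: slow=0, fast=0
  slow == fast at node 0: cycle detected

Cycle: yes


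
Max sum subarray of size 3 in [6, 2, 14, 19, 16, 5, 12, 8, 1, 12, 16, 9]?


[0:3]: 22
[1:4]: 35
[2:5]: 49
[3:6]: 40
[4:7]: 33
[5:8]: 25
[6:9]: 21
[7:10]: 21
[8:11]: 29
[9:12]: 37

Max: 49 at [2:5]


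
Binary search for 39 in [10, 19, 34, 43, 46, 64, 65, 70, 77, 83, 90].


Step 1: lo=0, hi=10, mid=5, val=64
Step 2: lo=0, hi=4, mid=2, val=34
Step 3: lo=3, hi=4, mid=3, val=43

Not found


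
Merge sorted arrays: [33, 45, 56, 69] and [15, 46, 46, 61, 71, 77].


Take 15 from B
Take 33 from A
Take 45 from A
Take 46 from B
Take 46 from B
Take 56 from A
Take 61 from B
Take 69 from A

Merged: [15, 33, 45, 46, 46, 56, 61, 69, 71, 77]


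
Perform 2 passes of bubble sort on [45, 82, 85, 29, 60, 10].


Initial: [45, 82, 85, 29, 60, 10]
Pass 1: [45, 82, 29, 60, 10, 85] (3 swaps)
Pass 2: [45, 29, 60, 10, 82, 85] (3 swaps)

After 2 passes: [45, 29, 60, 10, 82, 85]


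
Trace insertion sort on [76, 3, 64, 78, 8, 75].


Initial: [76, 3, 64, 78, 8, 75]
Insert 3: [3, 76, 64, 78, 8, 75]
Insert 64: [3, 64, 76, 78, 8, 75]
Insert 78: [3, 64, 76, 78, 8, 75]
Insert 8: [3, 8, 64, 76, 78, 75]
Insert 75: [3, 8, 64, 75, 76, 78]

Sorted: [3, 8, 64, 75, 76, 78]


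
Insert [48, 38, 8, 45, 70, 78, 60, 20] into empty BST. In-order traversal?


Insert 48: root
Insert 38: L from 48
Insert 8: L from 48 -> L from 38
Insert 45: L from 48 -> R from 38
Insert 70: R from 48
Insert 78: R from 48 -> R from 70
Insert 60: R from 48 -> L from 70
Insert 20: L from 48 -> L from 38 -> R from 8

In-order: [8, 20, 38, 45, 48, 60, 70, 78]


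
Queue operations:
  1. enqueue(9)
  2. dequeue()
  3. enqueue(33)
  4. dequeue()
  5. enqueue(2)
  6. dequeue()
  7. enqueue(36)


enqueue(9) -> [9]
dequeue()->9, []
enqueue(33) -> [33]
dequeue()->33, []
enqueue(2) -> [2]
dequeue()->2, []
enqueue(36) -> [36]

Final queue: [36]


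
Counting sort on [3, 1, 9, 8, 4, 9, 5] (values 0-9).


Input: [3, 1, 9, 8, 4, 9, 5]
Counts: [0, 1, 0, 1, 1, 1, 0, 0, 1, 2]

Sorted: [1, 3, 4, 5, 8, 9, 9]


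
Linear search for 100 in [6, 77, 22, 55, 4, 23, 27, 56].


i=0: 6!=100
i=1: 77!=100
i=2: 22!=100
i=3: 55!=100
i=4: 4!=100
i=5: 23!=100
i=6: 27!=100
i=7: 56!=100

Not found, 8 comps


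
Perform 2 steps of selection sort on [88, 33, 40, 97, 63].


Initial: [88, 33, 40, 97, 63]
Step 1: min=33 at 1
  Swap: [33, 88, 40, 97, 63]
Step 2: min=40 at 2
  Swap: [33, 40, 88, 97, 63]

After 2 steps: [33, 40, 88, 97, 63]


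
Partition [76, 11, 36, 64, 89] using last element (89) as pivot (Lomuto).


Pivot: 89
  76 <= 89: advance i (no swap)
  11 <= 89: advance i (no swap)
  36 <= 89: advance i (no swap)
  64 <= 89: advance i (no swap)
Place pivot at 4: [76, 11, 36, 64, 89]

Partitioned: [76, 11, 36, 64, 89]


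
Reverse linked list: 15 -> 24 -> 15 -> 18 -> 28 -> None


Step 1: curr=15, set curr.next=prev(None) | reversed so far: 15
Step 2: curr=24, set curr.next=prev(15) | reversed so far: 24 -> 15
Step 3: curr=15, set curr.next=prev(24) | reversed so far: 15 -> 24 -> 15
Step 4: curr=18, set curr.next=prev(15) | reversed so far: 18 -> 15 -> 24 -> 15
Step 5: curr=28, set curr.next=prev(18) | reversed so far: 28 -> 18 -> 15 -> 24 -> 15

28 -> 18 -> 15 -> 24 -> 15 -> None


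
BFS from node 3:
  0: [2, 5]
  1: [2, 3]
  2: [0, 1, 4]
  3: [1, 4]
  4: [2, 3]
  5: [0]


Visit 3, enqueue [1, 4]
Visit 1, enqueue [2]
Visit 4, enqueue []
Visit 2, enqueue [0]
Visit 0, enqueue [5]
Visit 5, enqueue []

BFS order: [3, 1, 4, 2, 0, 5]


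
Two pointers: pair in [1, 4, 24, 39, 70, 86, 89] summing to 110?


lo=0(1)+hi=6(89)=90
lo=1(4)+hi=6(89)=93
lo=2(24)+hi=6(89)=113
lo=2(24)+hi=5(86)=110

Yes: 24+86=110


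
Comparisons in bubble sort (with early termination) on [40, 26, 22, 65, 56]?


Algorithm: bubble sort (with early termination)
Input: [40, 26, 22, 65, 56]
Sorted: [22, 26, 40, 56, 65]

9


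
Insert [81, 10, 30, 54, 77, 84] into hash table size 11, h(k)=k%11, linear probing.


Insert 81: h=4 -> slot 4
Insert 10: h=10 -> slot 10
Insert 30: h=8 -> slot 8
Insert 54: h=10, 1 probes -> slot 0
Insert 77: h=0, 1 probes -> slot 1
Insert 84: h=7 -> slot 7

Table: [54, 77, None, None, 81, None, None, 84, 30, None, 10]


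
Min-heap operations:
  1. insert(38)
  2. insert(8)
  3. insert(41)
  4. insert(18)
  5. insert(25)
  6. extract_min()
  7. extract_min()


insert(38) -> [38]
insert(8) -> [8, 38]
insert(41) -> [8, 38, 41]
insert(18) -> [8, 18, 41, 38]
insert(25) -> [8, 18, 41, 38, 25]
extract_min()->8, [18, 25, 41, 38]
extract_min()->18, [25, 38, 41]

Final heap: [25, 38, 41]


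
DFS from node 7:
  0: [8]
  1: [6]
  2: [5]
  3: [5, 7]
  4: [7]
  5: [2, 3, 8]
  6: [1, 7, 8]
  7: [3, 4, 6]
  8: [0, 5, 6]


Visit 7, push [6, 4, 3]
Visit 3, push [5]
Visit 5, push [8, 2]
Visit 2, push []
Visit 8, push [6, 0]
Visit 0, push []
Visit 6, push [1]
Visit 1, push []
Visit 4, push []

DFS order: [7, 3, 5, 2, 8, 0, 6, 1, 4]


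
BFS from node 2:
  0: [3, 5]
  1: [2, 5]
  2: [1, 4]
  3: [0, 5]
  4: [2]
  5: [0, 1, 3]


Visit 2, enqueue [1, 4]
Visit 1, enqueue [5]
Visit 4, enqueue []
Visit 5, enqueue [0, 3]
Visit 0, enqueue []
Visit 3, enqueue []

BFS order: [2, 1, 4, 5, 0, 3]


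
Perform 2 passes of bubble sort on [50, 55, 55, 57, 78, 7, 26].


Initial: [50, 55, 55, 57, 78, 7, 26]
Pass 1: [50, 55, 55, 57, 7, 26, 78] (2 swaps)
Pass 2: [50, 55, 55, 7, 26, 57, 78] (2 swaps)

After 2 passes: [50, 55, 55, 7, 26, 57, 78]


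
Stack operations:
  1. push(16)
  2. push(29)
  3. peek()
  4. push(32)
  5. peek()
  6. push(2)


push(16) -> [16]
push(29) -> [16, 29]
peek()->29
push(32) -> [16, 29, 32]
peek()->32
push(2) -> [16, 29, 32, 2]

Final stack: [16, 29, 32, 2]


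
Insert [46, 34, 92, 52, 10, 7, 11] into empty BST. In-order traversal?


Insert 46: root
Insert 34: L from 46
Insert 92: R from 46
Insert 52: R from 46 -> L from 92
Insert 10: L from 46 -> L from 34
Insert 7: L from 46 -> L from 34 -> L from 10
Insert 11: L from 46 -> L from 34 -> R from 10

In-order: [7, 10, 11, 34, 46, 52, 92]


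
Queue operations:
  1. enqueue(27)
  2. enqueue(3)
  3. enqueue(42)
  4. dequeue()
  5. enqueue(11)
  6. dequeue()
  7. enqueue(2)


enqueue(27) -> [27]
enqueue(3) -> [27, 3]
enqueue(42) -> [27, 3, 42]
dequeue()->27, [3, 42]
enqueue(11) -> [3, 42, 11]
dequeue()->3, [42, 11]
enqueue(2) -> [42, 11, 2]

Final queue: [42, 11, 2]


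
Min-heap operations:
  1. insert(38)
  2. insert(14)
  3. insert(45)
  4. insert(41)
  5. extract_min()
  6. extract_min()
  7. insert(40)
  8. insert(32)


insert(38) -> [38]
insert(14) -> [14, 38]
insert(45) -> [14, 38, 45]
insert(41) -> [14, 38, 45, 41]
extract_min()->14, [38, 41, 45]
extract_min()->38, [41, 45]
insert(40) -> [40, 45, 41]
insert(32) -> [32, 40, 41, 45]

Final heap: [32, 40, 41, 45]


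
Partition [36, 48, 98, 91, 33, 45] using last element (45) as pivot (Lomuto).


Pivot: 45
  36 <= 45: advance i (no swap)
  33 <= 45: swap -> [36, 33, 98, 91, 48, 45]
Place pivot at 2: [36, 33, 45, 91, 48, 98]

Partitioned: [36, 33, 45, 91, 48, 98]


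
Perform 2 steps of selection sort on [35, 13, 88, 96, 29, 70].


Initial: [35, 13, 88, 96, 29, 70]
Step 1: min=13 at 1
  Swap: [13, 35, 88, 96, 29, 70]
Step 2: min=29 at 4
  Swap: [13, 29, 88, 96, 35, 70]

After 2 steps: [13, 29, 88, 96, 35, 70]


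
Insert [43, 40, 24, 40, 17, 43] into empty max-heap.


Insert 43: [43]
Insert 40: [43, 40]
Insert 24: [43, 40, 24]
Insert 40: [43, 40, 24, 40]
Insert 17: [43, 40, 24, 40, 17]
Insert 43: [43, 40, 43, 40, 17, 24]

Final heap: [43, 40, 43, 40, 17, 24]


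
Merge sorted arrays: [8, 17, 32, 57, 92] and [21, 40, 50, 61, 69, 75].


Take 8 from A
Take 17 from A
Take 21 from B
Take 32 from A
Take 40 from B
Take 50 from B
Take 57 from A
Take 61 from B
Take 69 from B
Take 75 from B

Merged: [8, 17, 21, 32, 40, 50, 57, 61, 69, 75, 92]


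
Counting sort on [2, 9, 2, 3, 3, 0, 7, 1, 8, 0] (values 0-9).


Input: [2, 9, 2, 3, 3, 0, 7, 1, 8, 0]
Counts: [2, 1, 2, 2, 0, 0, 0, 1, 1, 1]

Sorted: [0, 0, 1, 2, 2, 3, 3, 7, 8, 9]


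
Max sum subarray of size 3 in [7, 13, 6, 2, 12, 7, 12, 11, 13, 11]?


[0:3]: 26
[1:4]: 21
[2:5]: 20
[3:6]: 21
[4:7]: 31
[5:8]: 30
[6:9]: 36
[7:10]: 35

Max: 36 at [6:9]


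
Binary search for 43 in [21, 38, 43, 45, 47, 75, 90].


Step 1: lo=0, hi=6, mid=3, val=45
Step 2: lo=0, hi=2, mid=1, val=38
Step 3: lo=2, hi=2, mid=2, val=43

Found at index 2


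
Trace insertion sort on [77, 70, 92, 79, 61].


Initial: [77, 70, 92, 79, 61]
Insert 70: [70, 77, 92, 79, 61]
Insert 92: [70, 77, 92, 79, 61]
Insert 79: [70, 77, 79, 92, 61]
Insert 61: [61, 70, 77, 79, 92]

Sorted: [61, 70, 77, 79, 92]


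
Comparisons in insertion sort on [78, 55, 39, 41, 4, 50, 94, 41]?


Algorithm: insertion sort
Input: [78, 55, 39, 41, 4, 50, 94, 41]
Sorted: [4, 39, 41, 41, 50, 55, 78, 94]

19


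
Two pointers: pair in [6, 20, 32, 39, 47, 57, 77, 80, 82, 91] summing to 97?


lo=0(6)+hi=9(91)=97

Yes: 6+91=97


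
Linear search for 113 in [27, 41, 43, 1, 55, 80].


i=0: 27!=113
i=1: 41!=113
i=2: 43!=113
i=3: 1!=113
i=4: 55!=113
i=5: 80!=113

Not found, 6 comps


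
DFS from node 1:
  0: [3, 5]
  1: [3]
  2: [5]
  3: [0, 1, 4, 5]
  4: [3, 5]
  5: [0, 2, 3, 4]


Visit 1, push [3]
Visit 3, push [5, 4, 0]
Visit 0, push [5]
Visit 5, push [4, 2]
Visit 2, push []
Visit 4, push []

DFS order: [1, 3, 0, 5, 2, 4]


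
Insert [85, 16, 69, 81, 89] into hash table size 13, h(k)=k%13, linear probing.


Insert 85: h=7 -> slot 7
Insert 16: h=3 -> slot 3
Insert 69: h=4 -> slot 4
Insert 81: h=3, 2 probes -> slot 5
Insert 89: h=11 -> slot 11

Table: [None, None, None, 16, 69, 81, None, 85, None, None, None, 89, None]


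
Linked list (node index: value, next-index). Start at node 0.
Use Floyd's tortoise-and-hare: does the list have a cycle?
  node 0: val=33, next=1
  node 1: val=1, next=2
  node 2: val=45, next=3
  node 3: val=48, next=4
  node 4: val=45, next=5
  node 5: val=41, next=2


Floyd's tortoise (slow, +1) and hare (fast, +2):
  init: slow=0, fast=0
  step 1: slow=1, fast=2
  step 2: slow=2, fast=4
  step 3: slow=3, fast=2
  step 4: slow=4, fast=4
  slow == fast at node 4: cycle detected

Cycle: yes


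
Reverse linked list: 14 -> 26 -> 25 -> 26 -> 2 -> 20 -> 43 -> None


Step 1: curr=14, set curr.next=prev(None) | reversed so far: 14
Step 2: curr=26, set curr.next=prev(14) | reversed so far: 26 -> 14
Step 3: curr=25, set curr.next=prev(26) | reversed so far: 25 -> 26 -> 14
Step 4: curr=26, set curr.next=prev(25) | reversed so far: 26 -> 25 -> 26 -> 14
Step 5: curr=2, set curr.next=prev(26) | reversed so far: 2 -> 26 -> 25 -> 26 -> 14
Step 6: curr=20, set curr.next=prev(2) | reversed so far: 20 -> 2 -> 26 -> 25 -> 26 -> 14
Step 7: curr=43, set curr.next=prev(20) | reversed so far: 43 -> 20 -> 2 -> 26 -> 25 -> 26 -> 14

43 -> 20 -> 2 -> 26 -> 25 -> 26 -> 14 -> None


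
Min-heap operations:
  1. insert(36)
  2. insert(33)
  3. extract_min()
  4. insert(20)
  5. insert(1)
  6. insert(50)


insert(36) -> [36]
insert(33) -> [33, 36]
extract_min()->33, [36]
insert(20) -> [20, 36]
insert(1) -> [1, 36, 20]
insert(50) -> [1, 36, 20, 50]

Final heap: [1, 36, 20, 50]


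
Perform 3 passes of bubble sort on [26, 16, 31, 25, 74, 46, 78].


Initial: [26, 16, 31, 25, 74, 46, 78]
Pass 1: [16, 26, 25, 31, 46, 74, 78] (3 swaps)
Pass 2: [16, 25, 26, 31, 46, 74, 78] (1 swaps)
Pass 3: [16, 25, 26, 31, 46, 74, 78] (0 swaps)

After 3 passes: [16, 25, 26, 31, 46, 74, 78]


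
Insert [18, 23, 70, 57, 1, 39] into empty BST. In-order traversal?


Insert 18: root
Insert 23: R from 18
Insert 70: R from 18 -> R from 23
Insert 57: R from 18 -> R from 23 -> L from 70
Insert 1: L from 18
Insert 39: R from 18 -> R from 23 -> L from 70 -> L from 57

In-order: [1, 18, 23, 39, 57, 70]


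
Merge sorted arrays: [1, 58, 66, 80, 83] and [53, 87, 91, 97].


Take 1 from A
Take 53 from B
Take 58 from A
Take 66 from A
Take 80 from A
Take 83 from A

Merged: [1, 53, 58, 66, 80, 83, 87, 91, 97]


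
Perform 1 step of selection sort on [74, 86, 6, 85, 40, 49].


Initial: [74, 86, 6, 85, 40, 49]
Step 1: min=6 at 2
  Swap: [6, 86, 74, 85, 40, 49]

After 1 step: [6, 86, 74, 85, 40, 49]


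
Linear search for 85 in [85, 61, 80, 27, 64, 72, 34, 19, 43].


i=0: 85==85 found!

Found at 0, 1 comps


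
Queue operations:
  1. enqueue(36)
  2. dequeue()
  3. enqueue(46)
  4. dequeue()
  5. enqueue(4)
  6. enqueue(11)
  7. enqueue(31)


enqueue(36) -> [36]
dequeue()->36, []
enqueue(46) -> [46]
dequeue()->46, []
enqueue(4) -> [4]
enqueue(11) -> [4, 11]
enqueue(31) -> [4, 11, 31]

Final queue: [4, 11, 31]


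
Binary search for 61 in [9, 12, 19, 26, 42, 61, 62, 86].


Step 1: lo=0, hi=7, mid=3, val=26
Step 2: lo=4, hi=7, mid=5, val=61

Found at index 5


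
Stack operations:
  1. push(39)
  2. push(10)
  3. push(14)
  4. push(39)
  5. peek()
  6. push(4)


push(39) -> [39]
push(10) -> [39, 10]
push(14) -> [39, 10, 14]
push(39) -> [39, 10, 14, 39]
peek()->39
push(4) -> [39, 10, 14, 39, 4]

Final stack: [39, 10, 14, 39, 4]


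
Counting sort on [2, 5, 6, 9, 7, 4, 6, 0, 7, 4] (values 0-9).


Input: [2, 5, 6, 9, 7, 4, 6, 0, 7, 4]
Counts: [1, 0, 1, 0, 2, 1, 2, 2, 0, 1]

Sorted: [0, 2, 4, 4, 5, 6, 6, 7, 7, 9]


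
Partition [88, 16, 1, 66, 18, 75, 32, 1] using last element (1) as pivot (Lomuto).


Pivot: 1
  1 <= 1: swap -> [1, 16, 88, 66, 18, 75, 32, 1]
Place pivot at 1: [1, 1, 88, 66, 18, 75, 32, 16]

Partitioned: [1, 1, 88, 66, 18, 75, 32, 16]


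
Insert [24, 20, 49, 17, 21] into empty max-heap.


Insert 24: [24]
Insert 20: [24, 20]
Insert 49: [49, 20, 24]
Insert 17: [49, 20, 24, 17]
Insert 21: [49, 21, 24, 17, 20]

Final heap: [49, 21, 24, 17, 20]


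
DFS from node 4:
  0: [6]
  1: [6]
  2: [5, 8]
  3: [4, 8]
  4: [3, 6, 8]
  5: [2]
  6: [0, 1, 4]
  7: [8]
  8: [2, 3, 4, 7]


Visit 4, push [8, 6, 3]
Visit 3, push [8]
Visit 8, push [7, 2]
Visit 2, push [5]
Visit 5, push []
Visit 7, push []
Visit 6, push [1, 0]
Visit 0, push []
Visit 1, push []

DFS order: [4, 3, 8, 2, 5, 7, 6, 0, 1]


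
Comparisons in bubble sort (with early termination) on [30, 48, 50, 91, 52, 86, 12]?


Algorithm: bubble sort (with early termination)
Input: [30, 48, 50, 91, 52, 86, 12]
Sorted: [12, 30, 48, 50, 52, 86, 91]

21


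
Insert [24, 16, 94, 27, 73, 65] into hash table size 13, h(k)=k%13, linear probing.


Insert 24: h=11 -> slot 11
Insert 16: h=3 -> slot 3
Insert 94: h=3, 1 probes -> slot 4
Insert 27: h=1 -> slot 1
Insert 73: h=8 -> slot 8
Insert 65: h=0 -> slot 0

Table: [65, 27, None, 16, 94, None, None, None, 73, None, None, 24, None]


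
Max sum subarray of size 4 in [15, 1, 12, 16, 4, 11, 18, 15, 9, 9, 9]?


[0:4]: 44
[1:5]: 33
[2:6]: 43
[3:7]: 49
[4:8]: 48
[5:9]: 53
[6:10]: 51
[7:11]: 42

Max: 53 at [5:9]


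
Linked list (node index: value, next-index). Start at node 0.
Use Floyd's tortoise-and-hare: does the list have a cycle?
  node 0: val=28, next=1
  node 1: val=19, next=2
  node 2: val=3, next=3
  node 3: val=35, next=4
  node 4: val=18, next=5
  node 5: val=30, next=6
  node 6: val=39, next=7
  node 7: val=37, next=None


Floyd's tortoise (slow, +1) and hare (fast, +2):
  init: slow=0, fast=0
  step 1: slow=1, fast=2
  step 2: slow=2, fast=4
  step 3: slow=3, fast=6
  step 4: fast 6->7->None, no cycle

Cycle: no


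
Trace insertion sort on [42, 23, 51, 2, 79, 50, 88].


Initial: [42, 23, 51, 2, 79, 50, 88]
Insert 23: [23, 42, 51, 2, 79, 50, 88]
Insert 51: [23, 42, 51, 2, 79, 50, 88]
Insert 2: [2, 23, 42, 51, 79, 50, 88]
Insert 79: [2, 23, 42, 51, 79, 50, 88]
Insert 50: [2, 23, 42, 50, 51, 79, 88]
Insert 88: [2, 23, 42, 50, 51, 79, 88]

Sorted: [2, 23, 42, 50, 51, 79, 88]


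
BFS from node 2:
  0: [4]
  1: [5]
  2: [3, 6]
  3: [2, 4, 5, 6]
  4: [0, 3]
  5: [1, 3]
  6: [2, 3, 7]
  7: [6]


Visit 2, enqueue [3, 6]
Visit 3, enqueue [4, 5]
Visit 6, enqueue [7]
Visit 4, enqueue [0]
Visit 5, enqueue [1]
Visit 7, enqueue []
Visit 0, enqueue []
Visit 1, enqueue []

BFS order: [2, 3, 6, 4, 5, 7, 0, 1]


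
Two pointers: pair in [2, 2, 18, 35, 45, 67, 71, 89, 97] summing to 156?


lo=0(2)+hi=8(97)=99
lo=1(2)+hi=8(97)=99
lo=2(18)+hi=8(97)=115
lo=3(35)+hi=8(97)=132
lo=4(45)+hi=8(97)=142
lo=5(67)+hi=8(97)=164
lo=5(67)+hi=7(89)=156

Yes: 67+89=156


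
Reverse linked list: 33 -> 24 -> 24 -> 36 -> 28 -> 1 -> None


Step 1: curr=33, set curr.next=prev(None) | reversed so far: 33
Step 2: curr=24, set curr.next=prev(33) | reversed so far: 24 -> 33
Step 3: curr=24, set curr.next=prev(24) | reversed so far: 24 -> 24 -> 33
Step 4: curr=36, set curr.next=prev(24) | reversed so far: 36 -> 24 -> 24 -> 33
Step 5: curr=28, set curr.next=prev(36) | reversed so far: 28 -> 36 -> 24 -> 24 -> 33
Step 6: curr=1, set curr.next=prev(28) | reversed so far: 1 -> 28 -> 36 -> 24 -> 24 -> 33

1 -> 28 -> 36 -> 24 -> 24 -> 33 -> None


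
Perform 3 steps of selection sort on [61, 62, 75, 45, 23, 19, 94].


Initial: [61, 62, 75, 45, 23, 19, 94]
Step 1: min=19 at 5
  Swap: [19, 62, 75, 45, 23, 61, 94]
Step 2: min=23 at 4
  Swap: [19, 23, 75, 45, 62, 61, 94]
Step 3: min=45 at 3
  Swap: [19, 23, 45, 75, 62, 61, 94]

After 3 steps: [19, 23, 45, 75, 62, 61, 94]


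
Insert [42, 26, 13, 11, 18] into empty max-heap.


Insert 42: [42]
Insert 26: [42, 26]
Insert 13: [42, 26, 13]
Insert 11: [42, 26, 13, 11]
Insert 18: [42, 26, 13, 11, 18]

Final heap: [42, 26, 13, 11, 18]


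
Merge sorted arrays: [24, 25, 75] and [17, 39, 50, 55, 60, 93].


Take 17 from B
Take 24 from A
Take 25 from A
Take 39 from B
Take 50 from B
Take 55 from B
Take 60 from B
Take 75 from A

Merged: [17, 24, 25, 39, 50, 55, 60, 75, 93]


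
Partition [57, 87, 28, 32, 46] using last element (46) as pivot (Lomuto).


Pivot: 46
  28 <= 46: swap -> [28, 87, 57, 32, 46]
  32 <= 46: swap -> [28, 32, 57, 87, 46]
Place pivot at 2: [28, 32, 46, 87, 57]

Partitioned: [28, 32, 46, 87, 57]


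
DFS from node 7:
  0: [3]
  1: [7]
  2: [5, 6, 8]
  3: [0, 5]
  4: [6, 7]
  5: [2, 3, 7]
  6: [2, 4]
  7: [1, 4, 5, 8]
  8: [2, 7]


Visit 7, push [8, 5, 4, 1]
Visit 1, push []
Visit 4, push [6]
Visit 6, push [2]
Visit 2, push [8, 5]
Visit 5, push [3]
Visit 3, push [0]
Visit 0, push []
Visit 8, push []

DFS order: [7, 1, 4, 6, 2, 5, 3, 0, 8]


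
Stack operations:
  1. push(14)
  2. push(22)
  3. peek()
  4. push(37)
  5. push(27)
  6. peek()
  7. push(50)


push(14) -> [14]
push(22) -> [14, 22]
peek()->22
push(37) -> [14, 22, 37]
push(27) -> [14, 22, 37, 27]
peek()->27
push(50) -> [14, 22, 37, 27, 50]

Final stack: [14, 22, 37, 27, 50]


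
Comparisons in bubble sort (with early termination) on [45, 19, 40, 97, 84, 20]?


Algorithm: bubble sort (with early termination)
Input: [45, 19, 40, 97, 84, 20]
Sorted: [19, 20, 40, 45, 84, 97]

15


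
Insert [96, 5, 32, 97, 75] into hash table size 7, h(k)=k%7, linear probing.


Insert 96: h=5 -> slot 5
Insert 5: h=5, 1 probes -> slot 6
Insert 32: h=4 -> slot 4
Insert 97: h=6, 1 probes -> slot 0
Insert 75: h=5, 3 probes -> slot 1

Table: [97, 75, None, None, 32, 96, 5]


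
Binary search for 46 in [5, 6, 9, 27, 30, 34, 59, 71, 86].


Step 1: lo=0, hi=8, mid=4, val=30
Step 2: lo=5, hi=8, mid=6, val=59
Step 3: lo=5, hi=5, mid=5, val=34

Not found


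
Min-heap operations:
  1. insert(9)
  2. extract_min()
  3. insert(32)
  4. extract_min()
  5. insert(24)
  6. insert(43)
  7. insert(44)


insert(9) -> [9]
extract_min()->9, []
insert(32) -> [32]
extract_min()->32, []
insert(24) -> [24]
insert(43) -> [24, 43]
insert(44) -> [24, 43, 44]

Final heap: [24, 43, 44]


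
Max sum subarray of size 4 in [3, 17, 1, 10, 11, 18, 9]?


[0:4]: 31
[1:5]: 39
[2:6]: 40
[3:7]: 48

Max: 48 at [3:7]


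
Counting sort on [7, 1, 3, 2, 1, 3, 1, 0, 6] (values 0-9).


Input: [7, 1, 3, 2, 1, 3, 1, 0, 6]
Counts: [1, 3, 1, 2, 0, 0, 1, 1, 0, 0]

Sorted: [0, 1, 1, 1, 2, 3, 3, 6, 7]


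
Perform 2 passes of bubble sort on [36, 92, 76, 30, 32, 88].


Initial: [36, 92, 76, 30, 32, 88]
Pass 1: [36, 76, 30, 32, 88, 92] (4 swaps)
Pass 2: [36, 30, 32, 76, 88, 92] (2 swaps)

After 2 passes: [36, 30, 32, 76, 88, 92]


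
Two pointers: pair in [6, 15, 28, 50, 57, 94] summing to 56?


lo=0(6)+hi=5(94)=100
lo=0(6)+hi=4(57)=63
lo=0(6)+hi=3(50)=56

Yes: 6+50=56


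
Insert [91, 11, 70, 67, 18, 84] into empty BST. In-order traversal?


Insert 91: root
Insert 11: L from 91
Insert 70: L from 91 -> R from 11
Insert 67: L from 91 -> R from 11 -> L from 70
Insert 18: L from 91 -> R from 11 -> L from 70 -> L from 67
Insert 84: L from 91 -> R from 11 -> R from 70

In-order: [11, 18, 67, 70, 84, 91]


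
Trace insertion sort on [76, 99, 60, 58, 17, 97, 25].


Initial: [76, 99, 60, 58, 17, 97, 25]
Insert 99: [76, 99, 60, 58, 17, 97, 25]
Insert 60: [60, 76, 99, 58, 17, 97, 25]
Insert 58: [58, 60, 76, 99, 17, 97, 25]
Insert 17: [17, 58, 60, 76, 99, 97, 25]
Insert 97: [17, 58, 60, 76, 97, 99, 25]
Insert 25: [17, 25, 58, 60, 76, 97, 99]

Sorted: [17, 25, 58, 60, 76, 97, 99]


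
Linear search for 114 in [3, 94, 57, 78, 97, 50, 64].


i=0: 3!=114
i=1: 94!=114
i=2: 57!=114
i=3: 78!=114
i=4: 97!=114
i=5: 50!=114
i=6: 64!=114

Not found, 7 comps


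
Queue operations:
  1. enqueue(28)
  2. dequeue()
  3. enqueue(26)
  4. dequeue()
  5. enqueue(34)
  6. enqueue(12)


enqueue(28) -> [28]
dequeue()->28, []
enqueue(26) -> [26]
dequeue()->26, []
enqueue(34) -> [34]
enqueue(12) -> [34, 12]

Final queue: [34, 12]


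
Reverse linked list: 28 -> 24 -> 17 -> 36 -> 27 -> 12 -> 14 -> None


Step 1: curr=28, set curr.next=prev(None) | reversed so far: 28
Step 2: curr=24, set curr.next=prev(28) | reversed so far: 24 -> 28
Step 3: curr=17, set curr.next=prev(24) | reversed so far: 17 -> 24 -> 28
Step 4: curr=36, set curr.next=prev(17) | reversed so far: 36 -> 17 -> 24 -> 28
Step 5: curr=27, set curr.next=prev(36) | reversed so far: 27 -> 36 -> 17 -> 24 -> 28
Step 6: curr=12, set curr.next=prev(27) | reversed so far: 12 -> 27 -> 36 -> 17 -> 24 -> 28
Step 7: curr=14, set curr.next=prev(12) | reversed so far: 14 -> 12 -> 27 -> 36 -> 17 -> 24 -> 28

14 -> 12 -> 27 -> 36 -> 17 -> 24 -> 28 -> None


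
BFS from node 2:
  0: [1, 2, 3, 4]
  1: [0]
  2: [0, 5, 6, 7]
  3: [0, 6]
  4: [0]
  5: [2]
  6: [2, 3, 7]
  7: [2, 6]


Visit 2, enqueue [0, 5, 6, 7]
Visit 0, enqueue [1, 3, 4]
Visit 5, enqueue []
Visit 6, enqueue []
Visit 7, enqueue []
Visit 1, enqueue []
Visit 3, enqueue []
Visit 4, enqueue []

BFS order: [2, 0, 5, 6, 7, 1, 3, 4]


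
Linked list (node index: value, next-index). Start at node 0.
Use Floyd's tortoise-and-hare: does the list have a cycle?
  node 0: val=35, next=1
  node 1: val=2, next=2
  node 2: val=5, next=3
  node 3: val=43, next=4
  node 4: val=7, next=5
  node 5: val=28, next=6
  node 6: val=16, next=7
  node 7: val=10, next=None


Floyd's tortoise (slow, +1) and hare (fast, +2):
  init: slow=0, fast=0
  step 1: slow=1, fast=2
  step 2: slow=2, fast=4
  step 3: slow=3, fast=6
  step 4: fast 6->7->None, no cycle

Cycle: no


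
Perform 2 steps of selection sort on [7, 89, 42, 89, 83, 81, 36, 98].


Initial: [7, 89, 42, 89, 83, 81, 36, 98]
Step 1: min=7 at 0
  Swap: [7, 89, 42, 89, 83, 81, 36, 98]
Step 2: min=36 at 6
  Swap: [7, 36, 42, 89, 83, 81, 89, 98]

After 2 steps: [7, 36, 42, 89, 83, 81, 89, 98]


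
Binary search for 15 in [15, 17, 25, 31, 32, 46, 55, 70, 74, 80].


Step 1: lo=0, hi=9, mid=4, val=32
Step 2: lo=0, hi=3, mid=1, val=17
Step 3: lo=0, hi=0, mid=0, val=15

Found at index 0


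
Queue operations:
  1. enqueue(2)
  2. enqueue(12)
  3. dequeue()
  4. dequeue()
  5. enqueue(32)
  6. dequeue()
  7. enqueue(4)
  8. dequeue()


enqueue(2) -> [2]
enqueue(12) -> [2, 12]
dequeue()->2, [12]
dequeue()->12, []
enqueue(32) -> [32]
dequeue()->32, []
enqueue(4) -> [4]
dequeue()->4, []

Final queue: []


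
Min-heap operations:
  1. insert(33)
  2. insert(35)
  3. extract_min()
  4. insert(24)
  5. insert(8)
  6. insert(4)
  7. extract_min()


insert(33) -> [33]
insert(35) -> [33, 35]
extract_min()->33, [35]
insert(24) -> [24, 35]
insert(8) -> [8, 35, 24]
insert(4) -> [4, 8, 24, 35]
extract_min()->4, [8, 35, 24]

Final heap: [8, 35, 24]


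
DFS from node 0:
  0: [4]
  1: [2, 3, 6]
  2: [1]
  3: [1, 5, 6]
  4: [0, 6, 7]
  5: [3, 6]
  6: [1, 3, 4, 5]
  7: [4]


Visit 0, push [4]
Visit 4, push [7, 6]
Visit 6, push [5, 3, 1]
Visit 1, push [3, 2]
Visit 2, push []
Visit 3, push [5]
Visit 5, push []
Visit 7, push []

DFS order: [0, 4, 6, 1, 2, 3, 5, 7]


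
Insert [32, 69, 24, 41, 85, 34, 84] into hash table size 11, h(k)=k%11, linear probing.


Insert 32: h=10 -> slot 10
Insert 69: h=3 -> slot 3
Insert 24: h=2 -> slot 2
Insert 41: h=8 -> slot 8
Insert 85: h=8, 1 probes -> slot 9
Insert 34: h=1 -> slot 1
Insert 84: h=7 -> slot 7

Table: [None, 34, 24, 69, None, None, None, 84, 41, 85, 32]


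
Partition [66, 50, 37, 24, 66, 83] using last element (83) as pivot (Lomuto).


Pivot: 83
  66 <= 83: advance i (no swap)
  50 <= 83: advance i (no swap)
  37 <= 83: advance i (no swap)
  24 <= 83: advance i (no swap)
  66 <= 83: advance i (no swap)
Place pivot at 5: [66, 50, 37, 24, 66, 83]

Partitioned: [66, 50, 37, 24, 66, 83]


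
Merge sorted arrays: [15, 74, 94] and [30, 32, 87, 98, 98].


Take 15 from A
Take 30 from B
Take 32 from B
Take 74 from A
Take 87 from B
Take 94 from A

Merged: [15, 30, 32, 74, 87, 94, 98, 98]


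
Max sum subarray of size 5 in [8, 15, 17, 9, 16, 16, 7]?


[0:5]: 65
[1:6]: 73
[2:7]: 65

Max: 73 at [1:6]


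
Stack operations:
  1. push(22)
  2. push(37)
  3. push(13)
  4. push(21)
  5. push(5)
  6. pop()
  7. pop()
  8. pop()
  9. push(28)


push(22) -> [22]
push(37) -> [22, 37]
push(13) -> [22, 37, 13]
push(21) -> [22, 37, 13, 21]
push(5) -> [22, 37, 13, 21, 5]
pop()->5, [22, 37, 13, 21]
pop()->21, [22, 37, 13]
pop()->13, [22, 37]
push(28) -> [22, 37, 28]

Final stack: [22, 37, 28]


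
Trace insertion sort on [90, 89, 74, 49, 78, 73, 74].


Initial: [90, 89, 74, 49, 78, 73, 74]
Insert 89: [89, 90, 74, 49, 78, 73, 74]
Insert 74: [74, 89, 90, 49, 78, 73, 74]
Insert 49: [49, 74, 89, 90, 78, 73, 74]
Insert 78: [49, 74, 78, 89, 90, 73, 74]
Insert 73: [49, 73, 74, 78, 89, 90, 74]
Insert 74: [49, 73, 74, 74, 78, 89, 90]

Sorted: [49, 73, 74, 74, 78, 89, 90]


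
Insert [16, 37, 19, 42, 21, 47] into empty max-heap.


Insert 16: [16]
Insert 37: [37, 16]
Insert 19: [37, 16, 19]
Insert 42: [42, 37, 19, 16]
Insert 21: [42, 37, 19, 16, 21]
Insert 47: [47, 37, 42, 16, 21, 19]

Final heap: [47, 37, 42, 16, 21, 19]


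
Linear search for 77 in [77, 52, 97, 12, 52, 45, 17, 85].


i=0: 77==77 found!

Found at 0, 1 comps


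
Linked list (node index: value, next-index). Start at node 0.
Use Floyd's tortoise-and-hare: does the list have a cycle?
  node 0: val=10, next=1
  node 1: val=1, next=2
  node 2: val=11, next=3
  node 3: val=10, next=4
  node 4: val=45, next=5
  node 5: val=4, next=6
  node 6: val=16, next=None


Floyd's tortoise (slow, +1) and hare (fast, +2):
  init: slow=0, fast=0
  step 1: slow=1, fast=2
  step 2: slow=2, fast=4
  step 3: slow=3, fast=6
  step 4: fast -> None, no cycle

Cycle: no


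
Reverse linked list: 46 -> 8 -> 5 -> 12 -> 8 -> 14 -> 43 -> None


Step 1: curr=46, set curr.next=prev(None) | reversed so far: 46
Step 2: curr=8, set curr.next=prev(46) | reversed so far: 8 -> 46
Step 3: curr=5, set curr.next=prev(8) | reversed so far: 5 -> 8 -> 46
Step 4: curr=12, set curr.next=prev(5) | reversed so far: 12 -> 5 -> 8 -> 46
Step 5: curr=8, set curr.next=prev(12) | reversed so far: 8 -> 12 -> 5 -> 8 -> 46
Step 6: curr=14, set curr.next=prev(8) | reversed so far: 14 -> 8 -> 12 -> 5 -> 8 -> 46
Step 7: curr=43, set curr.next=prev(14) | reversed so far: 43 -> 14 -> 8 -> 12 -> 5 -> 8 -> 46

43 -> 14 -> 8 -> 12 -> 5 -> 8 -> 46 -> None


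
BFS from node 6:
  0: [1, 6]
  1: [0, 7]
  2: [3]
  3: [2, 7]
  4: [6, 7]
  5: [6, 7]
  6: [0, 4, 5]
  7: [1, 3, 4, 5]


Visit 6, enqueue [0, 4, 5]
Visit 0, enqueue [1]
Visit 4, enqueue [7]
Visit 5, enqueue []
Visit 1, enqueue []
Visit 7, enqueue [3]
Visit 3, enqueue [2]
Visit 2, enqueue []

BFS order: [6, 0, 4, 5, 1, 7, 3, 2]


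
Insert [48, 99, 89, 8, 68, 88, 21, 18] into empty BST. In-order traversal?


Insert 48: root
Insert 99: R from 48
Insert 89: R from 48 -> L from 99
Insert 8: L from 48
Insert 68: R from 48 -> L from 99 -> L from 89
Insert 88: R from 48 -> L from 99 -> L from 89 -> R from 68
Insert 21: L from 48 -> R from 8
Insert 18: L from 48 -> R from 8 -> L from 21

In-order: [8, 18, 21, 48, 68, 88, 89, 99]


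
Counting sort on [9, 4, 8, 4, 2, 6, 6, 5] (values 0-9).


Input: [9, 4, 8, 4, 2, 6, 6, 5]
Counts: [0, 0, 1, 0, 2, 1, 2, 0, 1, 1]

Sorted: [2, 4, 4, 5, 6, 6, 8, 9]


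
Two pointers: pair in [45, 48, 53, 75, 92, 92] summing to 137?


lo=0(45)+hi=5(92)=137

Yes: 45+92=137


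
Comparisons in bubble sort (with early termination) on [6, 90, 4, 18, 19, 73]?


Algorithm: bubble sort (with early termination)
Input: [6, 90, 4, 18, 19, 73]
Sorted: [4, 6, 18, 19, 73, 90]

12


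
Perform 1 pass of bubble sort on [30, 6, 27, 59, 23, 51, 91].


Initial: [30, 6, 27, 59, 23, 51, 91]
Pass 1: [6, 27, 30, 23, 51, 59, 91] (4 swaps)

After 1 pass: [6, 27, 30, 23, 51, 59, 91]


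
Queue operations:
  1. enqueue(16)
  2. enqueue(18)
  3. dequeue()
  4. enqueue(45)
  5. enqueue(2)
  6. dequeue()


enqueue(16) -> [16]
enqueue(18) -> [16, 18]
dequeue()->16, [18]
enqueue(45) -> [18, 45]
enqueue(2) -> [18, 45, 2]
dequeue()->18, [45, 2]

Final queue: [45, 2]


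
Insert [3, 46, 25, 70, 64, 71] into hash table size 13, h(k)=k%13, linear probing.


Insert 3: h=3 -> slot 3
Insert 46: h=7 -> slot 7
Insert 25: h=12 -> slot 12
Insert 70: h=5 -> slot 5
Insert 64: h=12, 1 probes -> slot 0
Insert 71: h=6 -> slot 6

Table: [64, None, None, 3, None, 70, 71, 46, None, None, None, None, 25]


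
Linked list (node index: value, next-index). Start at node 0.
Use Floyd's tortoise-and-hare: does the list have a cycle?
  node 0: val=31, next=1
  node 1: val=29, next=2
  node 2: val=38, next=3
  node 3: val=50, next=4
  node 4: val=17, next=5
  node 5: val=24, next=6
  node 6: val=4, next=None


Floyd's tortoise (slow, +1) and hare (fast, +2):
  init: slow=0, fast=0
  step 1: slow=1, fast=2
  step 2: slow=2, fast=4
  step 3: slow=3, fast=6
  step 4: fast -> None, no cycle

Cycle: no


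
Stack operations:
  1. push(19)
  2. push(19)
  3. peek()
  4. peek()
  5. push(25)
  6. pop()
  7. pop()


push(19) -> [19]
push(19) -> [19, 19]
peek()->19
peek()->19
push(25) -> [19, 19, 25]
pop()->25, [19, 19]
pop()->19, [19]

Final stack: [19]


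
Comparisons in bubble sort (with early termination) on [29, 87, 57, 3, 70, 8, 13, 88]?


Algorithm: bubble sort (with early termination)
Input: [29, 87, 57, 3, 70, 8, 13, 88]
Sorted: [3, 8, 13, 29, 57, 70, 87, 88]

25


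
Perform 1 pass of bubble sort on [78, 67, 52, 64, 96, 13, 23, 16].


Initial: [78, 67, 52, 64, 96, 13, 23, 16]
Pass 1: [67, 52, 64, 78, 13, 23, 16, 96] (6 swaps)

After 1 pass: [67, 52, 64, 78, 13, 23, 16, 96]
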